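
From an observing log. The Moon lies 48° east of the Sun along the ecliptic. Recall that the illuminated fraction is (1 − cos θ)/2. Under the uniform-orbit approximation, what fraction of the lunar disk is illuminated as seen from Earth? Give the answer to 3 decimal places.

f = (1 − cos 48°)/2 = (1 − 0.669)/2 ≈ 0.165.

0.165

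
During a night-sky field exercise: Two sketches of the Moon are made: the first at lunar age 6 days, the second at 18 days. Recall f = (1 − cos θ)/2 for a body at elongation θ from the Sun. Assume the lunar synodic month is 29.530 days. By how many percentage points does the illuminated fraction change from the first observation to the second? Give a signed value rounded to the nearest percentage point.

+53 pp

First observation: θ = 360°·6/29.530 = 73.1°, so f = 0.355.
Second observation: θ = 219.4°, f = 0.886.
Δf = 0.886 − 0.355 = +0.531, i.e. +53 pp.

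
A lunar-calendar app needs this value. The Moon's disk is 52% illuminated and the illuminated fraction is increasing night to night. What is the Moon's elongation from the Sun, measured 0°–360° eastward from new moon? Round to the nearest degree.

92°

From f = (1 − cos θ)/2: cos θ = 1 − 2×0.52 = -0.040; arccos → 92.3°.
The Moon is waxing (0°–180°), so θ = 92.3° directly.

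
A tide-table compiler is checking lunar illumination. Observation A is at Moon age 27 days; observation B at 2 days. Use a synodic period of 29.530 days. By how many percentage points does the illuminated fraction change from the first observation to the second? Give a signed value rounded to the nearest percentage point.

-3 pp

θ₁ = 360° × 27/29.530 = 329.2°, f₁ = (1 − cos θ₁)/2 = 0.071.
θ₂ = 360° × 2/29.530 = 24.4°, f₂ = (1 − cos θ₂)/2 = 0.045.
Change = f₂ − f₁ = -0.026 → -3 percentage points.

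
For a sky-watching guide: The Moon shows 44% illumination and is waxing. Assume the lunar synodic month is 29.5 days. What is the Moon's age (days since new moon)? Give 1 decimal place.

6.8 days

Invert f = (1 − cos θ)/2 to get cos θ = 1 − 2(0.44) = 0.120, hence θ₀ = arccos 0.120 = 83.1°.
Waxing ⇒ before full, so θ = 83.1°.
At 360°/29.5 d per day, 83.1° corresponds to 6.81 days.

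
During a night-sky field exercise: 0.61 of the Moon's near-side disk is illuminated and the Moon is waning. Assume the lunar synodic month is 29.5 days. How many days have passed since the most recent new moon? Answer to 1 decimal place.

Invert f = (1 − cos θ)/2 to get cos θ = 1 − 2(0.61) = -0.220, hence θ₀ = arccos -0.220 = 102.7°.
Since the Moon is past full (waning), take the reflex angle: θ = 360° − 102.7° = 257.3°.
Age = 29.5 × 257.3°/360° ≈ 21.08 days.

21.1 days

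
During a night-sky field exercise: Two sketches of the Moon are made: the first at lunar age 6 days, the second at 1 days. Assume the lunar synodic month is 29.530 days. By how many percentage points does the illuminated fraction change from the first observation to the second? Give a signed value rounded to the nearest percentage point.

-34 percentage points

θ₁ = 360° × 6/29.530 = 73.1°, f₁ = (1 − cos θ₁)/2 = 0.355.
θ₂ = 360° × 1/29.530 = 12.2°, f₂ = (1 − cos θ₂)/2 = 0.011.
Change = f₂ − f₁ = -0.344 → -34 percentage points.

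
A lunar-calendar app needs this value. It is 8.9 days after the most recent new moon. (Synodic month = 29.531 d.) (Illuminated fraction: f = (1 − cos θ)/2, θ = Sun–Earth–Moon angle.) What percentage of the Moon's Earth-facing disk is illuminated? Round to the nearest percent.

66%

Phase angle: θ = 360°·(8.9 d)/(29.531 d) = 108.5°.
cos 108.5° = (-0.317), so f = (1 − (-0.317))/2 = 0.659, so 66%.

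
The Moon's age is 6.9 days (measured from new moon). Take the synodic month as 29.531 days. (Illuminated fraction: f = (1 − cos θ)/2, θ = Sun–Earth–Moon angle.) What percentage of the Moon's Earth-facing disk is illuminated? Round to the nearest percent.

The Moon has covered 6.9/29.531 of its cycle, so θ ≈ 360° × 6.9/29.531 = 84.1°.
Illuminated fraction = (1 − cos 84.1°)/2 = (1 − 0.103)/2 ≈ 0.449, so 45%.

45%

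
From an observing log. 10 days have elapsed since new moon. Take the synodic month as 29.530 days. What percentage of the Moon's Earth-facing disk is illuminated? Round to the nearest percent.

76%

Phase angle: θ = 360°·(10 d)/(29.530 d) = 121.9°.
cos 121.9° = (-0.529), so f = (1 − (-0.529))/2 = 0.764, so 76%.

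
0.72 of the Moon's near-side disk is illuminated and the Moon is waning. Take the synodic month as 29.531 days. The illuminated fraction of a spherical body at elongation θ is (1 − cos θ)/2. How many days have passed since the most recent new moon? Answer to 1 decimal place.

Invert f = (1 − cos θ)/2 to get cos θ = 1 − 2(0.72) = -0.440, hence θ₀ = arccos -0.440 = 116.1°.
Since the Moon is past full (waning), take the reflex angle: θ = 360° − 116.1° = 243.9°.
Age = 29.531 × 243.9°/360° ≈ 20.01 days.

20.0 days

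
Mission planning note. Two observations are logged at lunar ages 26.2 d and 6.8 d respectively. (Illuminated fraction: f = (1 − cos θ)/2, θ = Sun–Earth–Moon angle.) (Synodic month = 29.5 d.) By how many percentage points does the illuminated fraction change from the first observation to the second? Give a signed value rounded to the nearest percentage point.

+32 percentage points

First observation: θ = 360°·26.2/29.5 = 319.7°, so f = 0.119.
Second observation: θ = 83.0°, f = 0.439.
Δf = 0.439 − 0.119 = +0.320, i.e. +32 pp.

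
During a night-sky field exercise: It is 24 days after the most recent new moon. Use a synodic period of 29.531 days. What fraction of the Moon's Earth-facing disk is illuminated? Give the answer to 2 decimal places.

0.31

Phase angle: θ = 360°·(24 d)/(29.531 d) = 292.6°.
cos 292.6° = 0.384, so f = (1 − 0.384)/2 = 0.308.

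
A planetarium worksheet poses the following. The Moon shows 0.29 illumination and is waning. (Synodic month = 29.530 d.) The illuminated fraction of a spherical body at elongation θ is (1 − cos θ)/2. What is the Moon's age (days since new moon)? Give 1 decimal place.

24.2 days

cos θ = 1 − 2f = 0.420, giving a principal value of 65.2°.
Since the Moon is past full (waning), take the reflex angle: θ = 360° − 65.2° = 294.8°.
That fraction of the synodic month is 294.8/360 × 29.530 d ≈ 24.18 d.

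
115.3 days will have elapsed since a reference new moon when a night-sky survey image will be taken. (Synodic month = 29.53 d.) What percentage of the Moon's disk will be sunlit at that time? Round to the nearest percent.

Reduce mod P: 115.3 − 3×29.53 = 26.71 d into the current lunation.
Phase angle: θ = 360°·(26.71 d)/(29.53 d) = 325.6°.
cos 325.6° = 0.825, so f = (1 − 0.825)/2 = 0.087, so 9%.

9%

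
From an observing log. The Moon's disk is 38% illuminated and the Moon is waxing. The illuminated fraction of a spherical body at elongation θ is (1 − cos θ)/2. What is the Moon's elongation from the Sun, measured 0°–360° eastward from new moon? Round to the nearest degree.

From f = (1 − cos θ)/2: cos θ = 1 − 2×0.38 = 0.240; arccos → 76.1°.
Before full moon the principal value applies: θ = 76.1°.

76°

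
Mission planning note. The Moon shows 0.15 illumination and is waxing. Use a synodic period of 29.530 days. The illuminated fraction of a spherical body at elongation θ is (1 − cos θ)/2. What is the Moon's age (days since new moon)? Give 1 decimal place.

cos θ = 1 − 2f = 0.700, giving a principal value of 45.6°.
Waxing ⇒ before full, so θ = 45.6°.
At 360°/29.530 d per day, 45.6° corresponds to 3.74 days.

3.7 days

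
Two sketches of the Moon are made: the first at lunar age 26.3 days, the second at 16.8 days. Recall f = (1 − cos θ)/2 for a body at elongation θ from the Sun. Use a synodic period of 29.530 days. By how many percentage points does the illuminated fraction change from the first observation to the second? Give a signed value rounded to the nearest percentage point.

First observation: θ = 360°·26.3/29.530 = 320.6°, so f = 0.114.
Second observation: θ = 204.8°, f = 0.954.
Δf = 0.954 − 0.114 = +0.840, i.e. +84 pp.

+84 pp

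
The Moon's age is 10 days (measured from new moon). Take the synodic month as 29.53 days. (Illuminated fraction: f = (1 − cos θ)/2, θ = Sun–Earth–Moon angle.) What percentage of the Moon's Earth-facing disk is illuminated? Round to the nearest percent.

76%

Elongation θ = 360° × 10/29.53 ≈ 121.9°.
Illuminated fraction = (1 − cos 121.9°)/2 = (1 − (-0.529))/2 ≈ 0.764, so 76%.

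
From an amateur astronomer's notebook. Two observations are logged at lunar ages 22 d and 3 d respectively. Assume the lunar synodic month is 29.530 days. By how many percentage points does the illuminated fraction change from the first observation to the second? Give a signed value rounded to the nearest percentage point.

-42 percentage points

First observation: θ = 360°·22/29.530 = 268.2°, so f = 0.516.
Second observation: θ = 36.6°, f = 0.098.
Δf = 0.098 − 0.516 = -0.417, i.e. -42 pp.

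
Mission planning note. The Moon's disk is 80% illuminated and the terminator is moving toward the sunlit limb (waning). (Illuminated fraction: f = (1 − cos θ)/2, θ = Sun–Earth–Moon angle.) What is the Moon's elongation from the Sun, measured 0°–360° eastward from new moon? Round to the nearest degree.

From f = (1 − cos θ)/2: cos θ = 1 − 2×0.80 = -0.600; arccos → 126.9°.
Since the Moon is past full (waning), take the reflex angle: θ = 360° − 126.9° = 233.1°.

233°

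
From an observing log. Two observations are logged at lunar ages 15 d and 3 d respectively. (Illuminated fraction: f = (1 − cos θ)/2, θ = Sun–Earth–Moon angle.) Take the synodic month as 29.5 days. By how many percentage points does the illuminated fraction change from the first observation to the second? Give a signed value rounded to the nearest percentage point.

θ₁ = 360° × 15/29.5 = 183.1°, f₁ = (1 − cos θ₁)/2 = 0.999.
θ₂ = 360° × 3/29.5 = 36.6°, f₂ = (1 − cos θ₂)/2 = 0.099.
Change = f₂ − f₁ = -0.901 → -90 percentage points.

-90 percentage points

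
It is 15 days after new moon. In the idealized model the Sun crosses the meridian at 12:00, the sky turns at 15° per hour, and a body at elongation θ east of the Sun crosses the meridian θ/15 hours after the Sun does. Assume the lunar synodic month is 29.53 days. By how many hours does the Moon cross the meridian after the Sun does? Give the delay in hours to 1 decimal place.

The Moon has covered 15/29.53 of its cycle, so θ ≈ 360° × 15/29.53 = 182.9°.
At 15° of sky rotation per hour, 182.9° corresponds to a 12.19 h lag.
So the Moon crosses the meridian 12.19 h after the Sun.

12.2 h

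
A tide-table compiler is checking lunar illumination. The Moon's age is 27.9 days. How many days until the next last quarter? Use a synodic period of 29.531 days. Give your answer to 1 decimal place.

23.8 days

Last quarter is 0.75 of the way through the cycle: age 0.75 × 29.531 = 22.148 d.
Already past this cycle's last quarter; the next is at 22.148 + 29.531 = 51.679 d, so 51.679 − 27.9 = 23.779 days.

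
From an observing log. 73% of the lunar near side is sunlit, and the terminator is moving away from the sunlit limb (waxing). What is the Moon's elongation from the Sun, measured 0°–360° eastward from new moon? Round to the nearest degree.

117°

cos θ = 1 − 2f = -0.460, giving a principal value of 117.4°.
Before full moon the principal value applies: θ = 117.4°.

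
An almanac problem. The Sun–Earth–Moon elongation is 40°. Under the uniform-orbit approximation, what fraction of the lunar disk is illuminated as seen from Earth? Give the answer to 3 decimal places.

cos 40° = 0.766, so f = (1 − 0.766)/2 = 0.117.

0.117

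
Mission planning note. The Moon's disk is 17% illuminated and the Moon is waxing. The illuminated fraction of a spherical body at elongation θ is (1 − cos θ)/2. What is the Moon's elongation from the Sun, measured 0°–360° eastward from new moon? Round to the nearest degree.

Invert f = (1 − cos θ)/2 to get cos θ = 1 − 2(0.17) = 0.660, hence θ₀ = arccos 0.660 = 48.7°.
Waxing ⇒ before full, so θ = 48.7°.

49°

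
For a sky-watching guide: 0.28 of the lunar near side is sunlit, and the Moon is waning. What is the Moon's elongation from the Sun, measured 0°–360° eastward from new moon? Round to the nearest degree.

296°

Invert f = (1 − cos θ)/2 to get cos θ = 1 − 2(0.28) = 0.440, hence θ₀ = arccos 0.440 = 63.9°.
A waning Moon lies in 180°–360°, so θ = 360° − 63.9° = 296.1°.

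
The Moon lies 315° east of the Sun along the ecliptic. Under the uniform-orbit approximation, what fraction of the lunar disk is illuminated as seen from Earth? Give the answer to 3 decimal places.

0.146

cos 315° = 0.707, so f = (1 − 0.707)/2 = 0.146.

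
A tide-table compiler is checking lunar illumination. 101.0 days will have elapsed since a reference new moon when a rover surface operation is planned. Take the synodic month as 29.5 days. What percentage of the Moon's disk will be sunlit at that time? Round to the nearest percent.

101.0/29.5 = 3.424 lunations, so 3 complete cycles and 12.50 d into the next.
Elongation θ = 360° × 12.50/29.5 ≈ 152.5°.
With cos θ = (-0.887), the lit fraction is (1 − (-0.887))/2 ≈ 0.944, so 94%.

94%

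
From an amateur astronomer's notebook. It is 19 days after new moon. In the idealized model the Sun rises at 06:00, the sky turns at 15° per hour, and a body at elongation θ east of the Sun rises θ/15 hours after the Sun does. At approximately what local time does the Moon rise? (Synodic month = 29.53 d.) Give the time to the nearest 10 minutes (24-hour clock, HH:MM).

The Moon has covered 19/29.53 of its cycle, so θ ≈ 360° × 19/29.53 = 231.6°.
At 15° of sky rotation per hour, 231.6° corresponds to a 15.44 h lag.
06:00 + 15.442 h ≈ 21:27 → 21:30 to the nearest ten minutes.

21:30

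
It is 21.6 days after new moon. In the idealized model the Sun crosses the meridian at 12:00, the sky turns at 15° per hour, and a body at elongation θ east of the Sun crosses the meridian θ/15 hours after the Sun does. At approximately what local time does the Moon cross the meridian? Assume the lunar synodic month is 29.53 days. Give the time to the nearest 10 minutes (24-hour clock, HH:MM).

05:30

Phase angle: θ = 360°·(21.6 d)/(29.53 d) = 263.3°.
Delay after the Sun = 263.3° / (15°/h) ≈ 17.56 h.
12:00 + 17.555 h ≈ 05:33 → 05:30 to the nearest ten minutes.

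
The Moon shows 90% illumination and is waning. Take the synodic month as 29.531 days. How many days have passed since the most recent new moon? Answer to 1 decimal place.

17.8 days

Invert f = (1 − cos θ)/2 to get cos θ = 1 − 2(0.90) = -0.800, hence θ₀ = arccos -0.800 = 143.1°.
Since the Moon is past full (waning), take the reflex angle: θ = 360° − 143.1° = 216.9°.
That fraction of the synodic month is 216.9/360 × 29.531 d ≈ 17.79 d.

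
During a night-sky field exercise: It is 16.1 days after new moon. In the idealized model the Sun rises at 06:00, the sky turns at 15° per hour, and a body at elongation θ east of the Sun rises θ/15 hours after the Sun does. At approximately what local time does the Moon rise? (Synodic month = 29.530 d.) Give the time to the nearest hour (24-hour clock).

19:00

Phase angle: θ = 360°·(16.1 d)/(29.530 d) = 196.3°.
The Moon trails the Sun by θ/15 = 196.3/15 ≈ 13.08 hours.
06:00 + 13.08 h ≈ 19:05 → 19:00 to the nearest hour.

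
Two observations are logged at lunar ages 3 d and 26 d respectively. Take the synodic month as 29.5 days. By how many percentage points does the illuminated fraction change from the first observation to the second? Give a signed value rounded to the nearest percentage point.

First observation: θ = 360°·3/29.5 = 36.6°, so f = 0.099.
Second observation: θ = 317.3°, f = 0.133.
Δf = 0.133 − 0.099 = +0.034, i.e. +3 pp.

+3 pp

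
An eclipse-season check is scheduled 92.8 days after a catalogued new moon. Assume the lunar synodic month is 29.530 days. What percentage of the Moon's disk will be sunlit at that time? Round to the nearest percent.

Reduce mod P: 92.8 − 3×29.530 = 4.21 d into the current lunation.
Elongation θ = 360° × 4.21/29.530 ≈ 51.3°.
cos 51.3° = 0.625, so f = (1 − 0.625)/2 = 0.188, so 19%.

19%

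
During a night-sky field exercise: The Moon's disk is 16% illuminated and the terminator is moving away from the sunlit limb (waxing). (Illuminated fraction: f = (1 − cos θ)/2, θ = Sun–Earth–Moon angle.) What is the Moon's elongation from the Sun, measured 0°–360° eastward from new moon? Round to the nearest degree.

cos θ = 1 − 2f = 0.680, giving a principal value of 47.2°.
Before full moon the principal value applies: θ = 47.2°.

47°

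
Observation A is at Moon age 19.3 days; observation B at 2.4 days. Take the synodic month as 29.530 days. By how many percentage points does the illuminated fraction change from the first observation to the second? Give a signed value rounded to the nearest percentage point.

-72 percentage points

θ₁ = 360° × 19.3/29.530 = 235.3°, f₁ = (1 − cos θ₁)/2 = 0.785.
θ₂ = 360° × 2.4/29.530 = 29.3°, f₂ = (1 − cos θ₂)/2 = 0.064.
Change = f₂ − f₁ = -0.721 → -72 percentage points.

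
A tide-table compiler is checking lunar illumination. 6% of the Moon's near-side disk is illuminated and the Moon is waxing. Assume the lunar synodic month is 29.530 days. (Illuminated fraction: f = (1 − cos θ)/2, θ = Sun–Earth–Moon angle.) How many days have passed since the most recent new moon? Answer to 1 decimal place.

2.3 days

cos θ = 1 − 2f = 0.880, giving a principal value of 28.4°.
Before full moon the principal value applies: θ = 28.4°.
That fraction of the synodic month is 28.4/360 × 29.530 d ≈ 2.33 d.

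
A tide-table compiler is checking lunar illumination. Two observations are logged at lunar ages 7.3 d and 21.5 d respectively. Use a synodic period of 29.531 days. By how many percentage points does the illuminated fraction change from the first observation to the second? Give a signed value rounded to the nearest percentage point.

+8 percentage points

First observation: θ = 360°·7.3/29.531 = 89.0°, so f = 0.491.
Second observation: θ = 262.1°, f = 0.569.
Δf = 0.569 − 0.491 = +0.078, i.e. +8 pp.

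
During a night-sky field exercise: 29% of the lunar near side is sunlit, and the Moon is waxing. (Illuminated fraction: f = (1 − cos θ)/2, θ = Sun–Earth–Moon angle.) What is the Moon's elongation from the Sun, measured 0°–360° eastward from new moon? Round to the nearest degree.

65°

cos θ = 1 − 2f = 0.420, giving a principal value of 65.2°.
Waxing ⇒ before full, so θ = 65.2°.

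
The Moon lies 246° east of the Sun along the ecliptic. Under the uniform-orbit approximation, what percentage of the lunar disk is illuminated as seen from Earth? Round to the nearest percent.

cos 246° = (-0.407), so f = (1 − (-0.407))/2 = 0.703, i.e. 70%.

70%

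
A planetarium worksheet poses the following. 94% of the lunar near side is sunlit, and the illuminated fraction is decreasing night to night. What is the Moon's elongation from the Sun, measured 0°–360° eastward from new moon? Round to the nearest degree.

Invert f = (1 − cos θ)/2 to get cos θ = 1 − 2(0.94) = -0.880, hence θ₀ = arccos -0.880 = 151.6°.
Since the Moon is past full (waning), take the reflex angle: θ = 360° − 151.6° = 208.4°.

208°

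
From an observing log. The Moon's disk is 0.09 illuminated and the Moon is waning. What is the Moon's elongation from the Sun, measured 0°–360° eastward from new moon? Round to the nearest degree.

325°

cos θ = 1 − 2f = 0.820, giving a principal value of 34.9°.
A waning Moon lies in 180°–360°, so θ = 360° − 34.9° = 325.1°.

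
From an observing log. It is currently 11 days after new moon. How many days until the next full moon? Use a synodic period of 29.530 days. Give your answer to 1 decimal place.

Full moon occurs at elongation 180°, i.e. at age 29.530 × 180/360 = 14.765 d.
So 3.765 days remain (14.765 − 11).

3.8 days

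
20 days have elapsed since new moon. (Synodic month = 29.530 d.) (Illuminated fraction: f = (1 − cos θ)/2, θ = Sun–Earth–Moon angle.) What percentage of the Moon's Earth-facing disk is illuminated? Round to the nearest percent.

72%

The Moon has covered 20/29.530 of its cycle, so θ ≈ 360° × 20/29.530 = 243.8°.
Illuminated fraction = (1 − cos 243.8°)/2 = (1 − (-0.441))/2 ≈ 0.721, so 72%.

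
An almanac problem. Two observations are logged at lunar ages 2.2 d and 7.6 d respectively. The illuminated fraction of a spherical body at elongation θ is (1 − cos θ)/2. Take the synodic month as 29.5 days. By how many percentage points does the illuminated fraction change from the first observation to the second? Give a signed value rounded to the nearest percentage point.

+47 pp

First observation: θ = 360°·2.2/29.5 = 26.8°, so f = 0.054.
Second observation: θ = 92.7°, f = 0.524.
Δf = 0.524 − 0.054 = +0.470, i.e. +47 pp.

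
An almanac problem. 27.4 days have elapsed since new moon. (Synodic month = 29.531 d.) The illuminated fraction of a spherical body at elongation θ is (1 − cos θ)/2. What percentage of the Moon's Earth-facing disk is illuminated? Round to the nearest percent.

Elongation θ = 360° × 27.4/29.531 ≈ 334.0°.
Illuminated fraction = (1 − cos 334.0°)/2 = (1 − 0.899)/2 ≈ 0.051, so 5%.

5%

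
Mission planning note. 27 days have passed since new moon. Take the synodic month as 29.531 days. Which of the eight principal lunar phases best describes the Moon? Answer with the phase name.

waning crescent

θ ≈ 360° × 27/29.531 = 329°, which falls in the waning crescent sector.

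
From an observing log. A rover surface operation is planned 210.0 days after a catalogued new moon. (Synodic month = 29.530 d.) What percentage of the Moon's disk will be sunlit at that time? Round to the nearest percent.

210.0/29.530 = 7.111 lunations, so 7 complete cycles and 3.29 d into the next.
Elongation θ = 360° × 3.29/29.530 ≈ 40.1°.
cos 40.1° = 0.765, so f = (1 − 0.765)/2 = 0.118, so 12%.

12%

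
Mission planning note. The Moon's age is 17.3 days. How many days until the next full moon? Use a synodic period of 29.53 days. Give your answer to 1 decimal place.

Full moon occurs at elongation 180°, i.e. at age 29.53 × 180/360 = 14.765 d.
Already past this cycle's full moon; the next is at 14.765 + 29.53 = 44.295 d, so 44.295 − 17.3 = 26.995 days.

27.0 days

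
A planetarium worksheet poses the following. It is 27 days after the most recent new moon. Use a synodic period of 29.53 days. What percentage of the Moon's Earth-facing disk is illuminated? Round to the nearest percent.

7%

Phase angle: θ = 360°·(27 d)/(29.53 d) = 329.2°.
With cos θ = 0.859, the lit fraction is (1 − 0.859)/2 ≈ 0.071, so 7%.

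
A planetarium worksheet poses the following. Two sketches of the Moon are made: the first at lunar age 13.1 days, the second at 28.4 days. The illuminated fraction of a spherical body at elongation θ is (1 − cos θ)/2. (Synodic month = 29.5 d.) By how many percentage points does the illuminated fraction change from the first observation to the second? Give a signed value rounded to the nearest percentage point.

θ₁ = 360° × 13.1/29.5 = 159.9°, f₁ = (1 − cos θ₁)/2 = 0.969.
θ₂ = 360° × 28.4/29.5 = 346.6°, f₂ = (1 − cos θ₂)/2 = 0.014.
Change = f₂ − f₁ = -0.956 → -96 percentage points.

-96 pp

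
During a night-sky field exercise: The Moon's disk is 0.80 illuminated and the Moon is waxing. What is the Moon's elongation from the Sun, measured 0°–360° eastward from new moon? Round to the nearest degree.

127°

From f = (1 − cos θ)/2: cos θ = 1 − 2×0.80 = -0.600; arccos → 126.9°.
Waxing ⇒ before full, so θ = 126.9°.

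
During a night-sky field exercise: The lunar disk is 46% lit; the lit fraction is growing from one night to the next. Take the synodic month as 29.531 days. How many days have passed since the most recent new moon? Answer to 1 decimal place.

7.0 days

From f = (1 − cos θ)/2: cos θ = 1 − 2×0.46 = 0.080; arccos → 85.4°.
The Moon is waxing (0°–180°), so θ = 85.4° directly.
Age = 29.531 × 85.4°/360° ≈ 7.01 days.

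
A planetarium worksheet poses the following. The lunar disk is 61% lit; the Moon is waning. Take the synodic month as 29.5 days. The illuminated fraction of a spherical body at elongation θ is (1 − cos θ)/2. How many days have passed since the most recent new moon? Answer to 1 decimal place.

21.1 days

From f = (1 − cos θ)/2: cos θ = 1 − 2×0.61 = -0.220; arccos → 102.7°.
Waning ⇒ past full, so θ = 360° − 102.7° = 257.3°.
At 360°/29.5 d per day, 257.3° corresponds to 21.08 days.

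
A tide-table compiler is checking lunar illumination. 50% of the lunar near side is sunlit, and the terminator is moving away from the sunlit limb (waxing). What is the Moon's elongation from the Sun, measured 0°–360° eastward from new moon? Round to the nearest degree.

90°

cos θ = 1 − 2f = 0.000, giving a principal value of 90.0°.
Waxing ⇒ before full, so θ = 90.0°.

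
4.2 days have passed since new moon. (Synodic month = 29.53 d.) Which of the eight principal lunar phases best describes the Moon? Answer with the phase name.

waxing crescent

At 4.2/29.53 of the cycle, θ ≈ 51° — the waxing crescent range.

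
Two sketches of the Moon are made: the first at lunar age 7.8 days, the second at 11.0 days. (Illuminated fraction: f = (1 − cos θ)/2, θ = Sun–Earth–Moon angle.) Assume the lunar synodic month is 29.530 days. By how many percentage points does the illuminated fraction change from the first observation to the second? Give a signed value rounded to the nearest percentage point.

θ₁ = 360° × 7.8/29.530 = 95.1°, f₁ = (1 − cos θ₁)/2 = 0.544.
θ₂ = 360° × 11.0/29.530 = 134.1°, f₂ = (1 − cos θ₂)/2 = 0.848.
Change = f₂ − f₁ = +0.304 → +30 percentage points.

+30 percentage points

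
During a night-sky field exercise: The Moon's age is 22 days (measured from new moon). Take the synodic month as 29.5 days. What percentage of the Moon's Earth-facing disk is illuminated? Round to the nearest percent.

Phase angle: θ = 360°·(22 d)/(29.5 d) = 268.5°.
With cos θ = (-0.027), the lit fraction is (1 − (-0.027))/2 ≈ 0.513, so 51%.

51%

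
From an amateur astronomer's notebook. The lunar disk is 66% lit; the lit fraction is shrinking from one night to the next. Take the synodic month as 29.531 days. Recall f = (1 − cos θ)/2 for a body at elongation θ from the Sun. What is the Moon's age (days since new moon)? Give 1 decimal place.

cos θ = 1 − 2f = -0.320, giving a principal value of 108.7°.
Waning ⇒ past full, so θ = 360° − 108.7° = 251.3°.
Age = 29.531 × 251.3°/360° ≈ 20.62 days.

20.6 days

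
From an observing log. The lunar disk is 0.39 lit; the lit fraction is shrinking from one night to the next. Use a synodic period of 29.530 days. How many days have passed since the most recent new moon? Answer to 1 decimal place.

From f = (1 − cos θ)/2: cos θ = 1 − 2×0.39 = 0.220; arccos → 77.3°.
Since the Moon is past full (waning), take the reflex angle: θ = 360° − 77.3° = 282.7°.
Age = 29.530 × 282.7°/360° ≈ 23.19 days.

23.2 days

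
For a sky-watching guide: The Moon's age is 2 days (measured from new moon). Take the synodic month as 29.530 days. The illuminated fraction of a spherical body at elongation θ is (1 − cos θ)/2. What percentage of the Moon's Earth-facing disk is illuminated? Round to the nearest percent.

4%

Elongation θ = 360° × 2/29.530 ≈ 24.4°.
cos 24.4° = 0.911, so f = (1 − 0.911)/2 = 0.045, so 4%.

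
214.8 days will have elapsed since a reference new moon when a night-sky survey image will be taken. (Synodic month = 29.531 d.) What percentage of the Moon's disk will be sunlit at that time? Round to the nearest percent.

57%

Reduce mod P: 214.8 − 7×29.531 = 8.08 d into the current lunation.
Elongation θ = 360° × 8.08/29.531 ≈ 98.5°.
With cos θ = (-0.148), the lit fraction is (1 − (-0.148))/2 ≈ 0.574, so 57%.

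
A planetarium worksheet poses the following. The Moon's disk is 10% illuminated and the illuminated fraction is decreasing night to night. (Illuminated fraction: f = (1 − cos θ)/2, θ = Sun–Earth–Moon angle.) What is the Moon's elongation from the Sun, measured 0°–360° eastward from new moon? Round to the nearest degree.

cos θ = 1 − 2f = 0.800, giving a principal value of 36.9°.
Waning ⇒ past full, so θ = 360° − 36.9° = 323.1°.

323°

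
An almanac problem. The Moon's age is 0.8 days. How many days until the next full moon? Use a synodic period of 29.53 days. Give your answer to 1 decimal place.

Full moon is 0.5 of the way through the cycle: age 0.5 × 29.53 = 14.765 d.
So 13.965 days remain (14.765 − 0.8).

14.0 days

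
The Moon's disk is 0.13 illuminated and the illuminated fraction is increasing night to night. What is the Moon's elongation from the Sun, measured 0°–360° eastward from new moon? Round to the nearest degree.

cos θ = 1 − 2f = 0.740, giving a principal value of 42.3°.
The Moon is waxing (0°–180°), so θ = 42.3° directly.

42°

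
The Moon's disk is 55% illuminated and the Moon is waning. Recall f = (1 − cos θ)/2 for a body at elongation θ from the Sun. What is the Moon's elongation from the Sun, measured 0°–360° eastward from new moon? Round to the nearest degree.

From f = (1 − cos θ)/2: cos θ = 1 − 2×0.55 = -0.100; arccos → 95.7°.
Since the Moon is past full (waning), take the reflex angle: θ = 360° − 95.7° = 264.3°.

264°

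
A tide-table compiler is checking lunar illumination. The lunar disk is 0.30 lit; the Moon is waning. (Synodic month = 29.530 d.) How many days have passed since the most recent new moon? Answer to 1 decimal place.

From f = (1 − cos θ)/2: cos θ = 1 − 2×0.30 = 0.400; arccos → 66.4°.
Waning ⇒ past full, so θ = 360° − 66.4° = 293.6°.
At 360°/29.530 d per day, 293.6° corresponds to 24.08 days.

24.1 days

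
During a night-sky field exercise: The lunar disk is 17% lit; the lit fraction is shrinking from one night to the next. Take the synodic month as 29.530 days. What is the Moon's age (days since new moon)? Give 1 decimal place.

25.5 days

Invert f = (1 − cos θ)/2 to get cos θ = 1 − 2(0.17) = 0.660, hence θ₀ = arccos 0.660 = 48.7°.
A waning Moon lies in 180°–360°, so θ = 360° − 48.7° = 311.3°.
That fraction of the synodic month is 311.3/360 × 29.530 d ≈ 25.54 d.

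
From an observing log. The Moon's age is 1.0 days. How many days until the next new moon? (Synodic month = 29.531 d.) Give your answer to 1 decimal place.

The next new moon completes the synodic month: 29.531 − 1.0 = 28.531 days.

28.5 days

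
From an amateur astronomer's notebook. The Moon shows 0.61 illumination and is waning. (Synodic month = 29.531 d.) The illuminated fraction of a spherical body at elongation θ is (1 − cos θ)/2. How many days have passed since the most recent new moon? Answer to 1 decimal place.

From f = (1 − cos θ)/2: cos θ = 1 − 2×0.61 = -0.220; arccos → 102.7°.
Since the Moon is past full (waning), take the reflex angle: θ = 360° − 102.7° = 257.3°.
Age = 29.531 × 257.3°/360° ≈ 21.11 days.

21.1 days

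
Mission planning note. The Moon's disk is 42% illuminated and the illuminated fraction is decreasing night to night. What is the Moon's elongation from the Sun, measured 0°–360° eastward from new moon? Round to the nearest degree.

cos θ = 1 − 2f = 0.160, giving a principal value of 80.8°.
A waning Moon lies in 180°–360°, so θ = 360° − 80.8° = 279.2°.

279°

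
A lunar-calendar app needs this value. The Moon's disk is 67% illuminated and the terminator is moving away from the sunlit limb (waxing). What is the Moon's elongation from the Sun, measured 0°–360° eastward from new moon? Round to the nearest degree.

cos θ = 1 − 2f = -0.340, giving a principal value of 109.9°.
Waxing ⇒ before full, so θ = 109.9°.

110°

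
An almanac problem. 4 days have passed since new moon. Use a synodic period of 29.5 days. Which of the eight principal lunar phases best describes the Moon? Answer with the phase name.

θ ≈ 360° × 4/29.5 = 49°, which falls in the waxing crescent sector.

waxing crescent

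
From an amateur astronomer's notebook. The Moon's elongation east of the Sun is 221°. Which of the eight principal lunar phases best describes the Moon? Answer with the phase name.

The waning gibbous sector spans roughly 202°–248°; 221° falls inside it.

waning gibbous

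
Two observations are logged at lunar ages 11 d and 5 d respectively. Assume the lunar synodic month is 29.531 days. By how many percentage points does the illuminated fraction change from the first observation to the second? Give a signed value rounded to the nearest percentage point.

-59 percentage points

First observation: θ = 360°·11/29.531 = 134.1°, so f = 0.848.
Second observation: θ = 61.0°, f = 0.257.
Δf = 0.257 − 0.848 = -0.591, i.e. -59 pp.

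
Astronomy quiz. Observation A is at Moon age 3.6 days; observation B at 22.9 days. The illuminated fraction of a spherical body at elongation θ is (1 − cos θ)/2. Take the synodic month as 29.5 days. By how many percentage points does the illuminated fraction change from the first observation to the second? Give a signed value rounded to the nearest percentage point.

+28 percentage points

θ₁ = 360° × 3.6/29.5 = 43.9°, f₁ = (1 − cos θ₁)/2 = 0.140.
θ₂ = 360° × 22.9/29.5 = 279.5°, f₂ = (1 − cos θ₂)/2 = 0.418.
Change = f₂ − f₁ = +0.278 → +28 percentage points.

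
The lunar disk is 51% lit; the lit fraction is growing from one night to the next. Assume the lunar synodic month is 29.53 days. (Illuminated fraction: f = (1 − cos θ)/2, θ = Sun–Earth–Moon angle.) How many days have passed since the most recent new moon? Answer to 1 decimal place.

Invert f = (1 − cos θ)/2 to get cos θ = 1 − 2(0.51) = -0.020, hence θ₀ = arccos -0.020 = 91.1°.
The Moon is waxing (0°–180°), so θ = 91.1° directly.
That fraction of the synodic month is 91.1/360 × 29.53 d ≈ 7.48 d.

7.5 days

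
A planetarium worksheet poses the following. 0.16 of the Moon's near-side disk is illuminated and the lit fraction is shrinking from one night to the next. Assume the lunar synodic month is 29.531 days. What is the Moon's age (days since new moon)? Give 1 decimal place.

25.7 days

From f = (1 − cos θ)/2: cos θ = 1 − 2×0.16 = 0.680; arccos → 47.2°.
A waning Moon lies in 180°–360°, so θ = 360° − 47.2° = 312.8°.
At 360°/29.531 d per day, 312.8° corresponds to 25.66 days.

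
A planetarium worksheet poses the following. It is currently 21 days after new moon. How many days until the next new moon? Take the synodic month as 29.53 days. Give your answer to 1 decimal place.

The next new moon completes the synodic month: 29.53 − 21 = 8.530 days.

8.5 days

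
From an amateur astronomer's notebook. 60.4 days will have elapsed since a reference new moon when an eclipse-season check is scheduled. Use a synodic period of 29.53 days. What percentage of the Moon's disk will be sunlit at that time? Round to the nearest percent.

2%

60.4/29.53 = 2.045 lunations, so 2 complete cycles and 1.34 d into the next.
Phase angle: θ = 360°·(1.34 d)/(29.53 d) = 16.3°.
With cos θ = 0.960, the lit fraction is (1 − 0.960)/2 ≈ 0.020, so 2%.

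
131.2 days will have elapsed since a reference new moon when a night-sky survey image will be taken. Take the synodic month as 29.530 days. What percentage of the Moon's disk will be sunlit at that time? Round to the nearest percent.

Reduce mod P: 131.2 − 4×29.530 = 13.08 d into the current lunation.
Phase angle: θ = 360°·(13.08 d)/(29.530 d) = 159.5°.
With cos θ = (-0.936), the lit fraction is (1 − (-0.936))/2 ≈ 0.968, so 97%.

97%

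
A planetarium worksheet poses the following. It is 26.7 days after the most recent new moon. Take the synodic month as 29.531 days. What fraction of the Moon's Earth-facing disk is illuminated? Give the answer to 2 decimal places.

0.09

Phase angle: θ = 360°·(26.7 d)/(29.531 d) = 325.5°.
With cos θ = 0.824, the lit fraction is (1 − 0.824)/2 ≈ 0.088.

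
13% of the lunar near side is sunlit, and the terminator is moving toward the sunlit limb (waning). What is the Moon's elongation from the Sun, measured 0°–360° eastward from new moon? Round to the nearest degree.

cos θ = 1 − 2f = 0.740, giving a principal value of 42.3°.
Since the Moon is past full (waning), take the reflex angle: θ = 360° − 42.3° = 317.7°.

318°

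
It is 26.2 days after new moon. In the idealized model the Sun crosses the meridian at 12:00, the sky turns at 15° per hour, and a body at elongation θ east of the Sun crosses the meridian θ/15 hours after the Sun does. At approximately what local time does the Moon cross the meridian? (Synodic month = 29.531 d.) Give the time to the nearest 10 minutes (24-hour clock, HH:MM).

09:20

Elongation θ = 360° × 26.2/29.531 ≈ 319.4°.
Delay after the Sun = 319.4° / (15°/h) ≈ 21.29 h.
12:00 + 21.293 h ≈ 09:18 → 09:20 to the nearest ten minutes.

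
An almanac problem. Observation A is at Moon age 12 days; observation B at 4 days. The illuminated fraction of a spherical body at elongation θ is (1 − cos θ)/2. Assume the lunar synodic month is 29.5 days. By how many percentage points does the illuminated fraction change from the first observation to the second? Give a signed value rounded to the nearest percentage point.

-75 percentage points

θ₁ = 360° × 12/29.5 = 146.4°, f₁ = (1 − cos θ₁)/2 = 0.917.
θ₂ = 360° × 4/29.5 = 48.8°, f₂ = (1 − cos θ₂)/2 = 0.171.
Change = f₂ − f₁ = -0.746 → -75 percentage points.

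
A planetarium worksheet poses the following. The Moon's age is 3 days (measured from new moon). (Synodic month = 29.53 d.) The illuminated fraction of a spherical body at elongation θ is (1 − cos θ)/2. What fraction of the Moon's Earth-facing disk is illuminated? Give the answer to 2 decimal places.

0.10

Elongation θ = 360° × 3/29.53 ≈ 36.6°.
Illuminated fraction = (1 − cos 36.6°)/2 = (1 − 0.803)/2 ≈ 0.098.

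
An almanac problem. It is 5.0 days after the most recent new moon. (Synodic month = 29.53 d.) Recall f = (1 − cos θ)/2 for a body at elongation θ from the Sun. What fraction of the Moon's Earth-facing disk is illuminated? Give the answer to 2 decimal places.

Elongation θ = 360° × 5.0/29.53 ≈ 61.0°.
cos 61.0° = 0.485, so f = (1 − 0.485)/2 = 0.257.

0.26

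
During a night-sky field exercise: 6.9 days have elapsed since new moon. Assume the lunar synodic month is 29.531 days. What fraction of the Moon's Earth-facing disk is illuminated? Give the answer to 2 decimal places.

0.45

Phase angle: θ = 360°·(6.9 d)/(29.531 d) = 84.1°.
cos 84.1° = 0.103, so f = (1 − 0.103)/2 = 0.449.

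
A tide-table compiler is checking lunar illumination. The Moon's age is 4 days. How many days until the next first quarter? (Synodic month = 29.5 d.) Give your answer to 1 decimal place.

First quarter occurs at elongation 90°, i.e. at age 29.5 × 90/360 = 7.375 d.
That is 7.375 − 4 = 3.375 days ahead.

3.4 days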